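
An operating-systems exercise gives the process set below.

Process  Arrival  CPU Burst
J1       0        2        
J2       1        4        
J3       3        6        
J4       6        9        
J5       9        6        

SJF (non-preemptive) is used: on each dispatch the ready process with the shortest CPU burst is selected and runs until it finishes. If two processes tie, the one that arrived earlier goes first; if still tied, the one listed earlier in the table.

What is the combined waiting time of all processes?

Timeline: | J1 0-2 | J2 2-6 | J3 6-12 | J5 12-18 | J4 18-27 |
Completion: J1=2  J2=6  J3=12  J4=27  J5=18
Turnaround (C−A): J1=2  J2=5  J3=9  J4=21  J5=9
Waiting = turnaround − burst: J1=0, J2=1, J3=3, J4=12, J5=3
Total waiting = 0 + 1 + 3 + 12 + 3 = 19

19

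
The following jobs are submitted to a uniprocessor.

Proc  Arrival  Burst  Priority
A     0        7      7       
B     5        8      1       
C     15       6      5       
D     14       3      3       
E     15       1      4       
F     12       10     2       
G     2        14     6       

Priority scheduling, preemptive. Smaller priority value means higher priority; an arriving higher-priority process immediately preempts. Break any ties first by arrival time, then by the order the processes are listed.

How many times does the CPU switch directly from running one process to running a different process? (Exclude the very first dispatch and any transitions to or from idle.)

Timeline: | A 0-2 | G 2-5 | B 5-13 | F 13-23 | D 23-26 | E 26-27 | C 27-33 | G 33-44 | A 44-49 |
Completion: A=49  B=13  C=33  D=26  E=27  F=23  G=44

8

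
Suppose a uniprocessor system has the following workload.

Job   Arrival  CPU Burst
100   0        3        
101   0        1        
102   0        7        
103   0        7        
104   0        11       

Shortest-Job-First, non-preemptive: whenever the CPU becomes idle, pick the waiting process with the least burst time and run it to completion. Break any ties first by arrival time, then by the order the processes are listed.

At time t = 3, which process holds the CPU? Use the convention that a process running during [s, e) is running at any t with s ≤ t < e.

Timeline: | 101 0-1 | 100 1-4 | 102 4-11 | 103 11-18 | 104 18-29 |
Completion: 100=4  101=1  102=11  103=18  104=29
Turnaround (C−A): 100=4  101=1  102=11  103=18  104=29

100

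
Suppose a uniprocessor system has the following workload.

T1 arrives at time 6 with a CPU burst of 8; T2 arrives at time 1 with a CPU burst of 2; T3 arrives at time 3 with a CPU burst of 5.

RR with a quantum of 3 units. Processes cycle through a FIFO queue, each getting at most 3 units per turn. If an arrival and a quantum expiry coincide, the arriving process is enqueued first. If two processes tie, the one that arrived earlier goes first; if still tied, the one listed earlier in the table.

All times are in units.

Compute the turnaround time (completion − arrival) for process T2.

Timeline: | idle 0-1 | T2 1-3 | T3 3-6 | T1 6-9 | T3 9-11 | T1 11-16 |
Completion: T1=16  T2=3  T3=11
Turnaround (C−A): T1=10  T2=2  T3=8
Turnaround(T2) = completion − arrival = 3 − 1 = 2

2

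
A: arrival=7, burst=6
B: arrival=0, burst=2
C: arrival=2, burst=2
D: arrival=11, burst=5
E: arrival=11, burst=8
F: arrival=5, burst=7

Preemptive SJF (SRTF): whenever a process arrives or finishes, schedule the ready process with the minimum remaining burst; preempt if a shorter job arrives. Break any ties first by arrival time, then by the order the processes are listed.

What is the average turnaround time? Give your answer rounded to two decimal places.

8.83

Timeline: | B 0-2 | C 2-4 | idle 4-5 | F 5-12 | D 12-17 | A 17-23 | E 23-31 |
Completion: A=23  B=2  C=4  D=17  E=31  F=12
Turnaround (C−A): A=16  B=2  C=2  D=6  E=20  F=7
Turnaround times: A=16, B=2, C=2, D=6, E=20, F=7
Average turnaround = (16+2+2+6+20+7) / 6 = 53/6 = 8.83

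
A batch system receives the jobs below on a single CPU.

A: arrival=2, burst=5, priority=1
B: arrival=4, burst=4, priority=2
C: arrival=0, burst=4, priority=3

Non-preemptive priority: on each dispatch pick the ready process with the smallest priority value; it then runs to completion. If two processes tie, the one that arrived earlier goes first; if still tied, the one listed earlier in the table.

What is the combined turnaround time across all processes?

Gantt: | C 0-4 | A 4-9 | B 9-13 |
Completion: A=9  B=13  C=4
Turnaround (C−A): A=7  B=9  C=4
Turnaround = completion − arrival: A=7, B=9, C=4
Total turnaround = 7 + 9 + 4 = 20

20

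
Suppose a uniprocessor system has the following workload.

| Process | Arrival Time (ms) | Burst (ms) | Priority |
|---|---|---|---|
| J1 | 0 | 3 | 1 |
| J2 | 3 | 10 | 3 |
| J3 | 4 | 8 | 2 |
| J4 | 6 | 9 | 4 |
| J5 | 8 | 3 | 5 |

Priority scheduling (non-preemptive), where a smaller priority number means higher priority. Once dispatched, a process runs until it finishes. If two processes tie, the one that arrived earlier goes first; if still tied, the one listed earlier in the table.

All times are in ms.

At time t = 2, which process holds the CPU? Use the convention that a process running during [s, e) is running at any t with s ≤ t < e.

J1

Timeline: | J1 0-3 | J2 3-13 | J3 13-21 | J4 21-30 | J5 30-33 |
Completion: J1=3  J2=13  J3=21  J4=30  J5=33
Turnaround (C−A): J1=3  J2=10  J3=17  J4=24  J5=25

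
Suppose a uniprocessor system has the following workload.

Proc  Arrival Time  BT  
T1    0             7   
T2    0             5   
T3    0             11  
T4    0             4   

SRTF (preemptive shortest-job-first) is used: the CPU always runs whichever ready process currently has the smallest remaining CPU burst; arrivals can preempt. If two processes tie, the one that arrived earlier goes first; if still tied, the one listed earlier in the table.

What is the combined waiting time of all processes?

29

Gantt: | T4 0-4 | T2 4-9 | T1 9-16 | T3 16-27 |
Completion: T1=16  T2=9  T3=27  T4=4
Waiting = turnaround − burst: T1=9, T2=4, T3=16, T4=0
Total waiting = 9 + 4 + 16 + 0 = 29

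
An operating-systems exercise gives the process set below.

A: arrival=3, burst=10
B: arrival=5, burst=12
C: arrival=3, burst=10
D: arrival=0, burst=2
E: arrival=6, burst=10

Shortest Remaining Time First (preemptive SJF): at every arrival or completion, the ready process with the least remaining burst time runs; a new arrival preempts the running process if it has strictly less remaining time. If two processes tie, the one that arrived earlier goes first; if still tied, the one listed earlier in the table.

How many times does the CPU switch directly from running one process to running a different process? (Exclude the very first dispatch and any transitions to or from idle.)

3

Gantt: | D 0-2 | idle 2-3 | A 3-13 | C 13-23 | E 23-33 | B 33-45 |
Completion: A=13  B=45  C=23  D=2  E=33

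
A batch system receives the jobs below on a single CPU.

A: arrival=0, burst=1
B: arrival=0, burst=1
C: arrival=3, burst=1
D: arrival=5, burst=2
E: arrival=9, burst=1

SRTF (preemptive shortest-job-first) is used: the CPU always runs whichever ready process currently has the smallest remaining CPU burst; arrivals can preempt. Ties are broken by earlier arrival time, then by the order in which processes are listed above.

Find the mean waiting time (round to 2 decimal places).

0.20

Schedule: | A 0-1 | B 1-2 | idle 2-3 | C 3-4 | idle 4-5 | D 5-7 | idle 7-9 | E 9-10 |
Completion: A=1  B=2  C=4  D=7  E=10
Turnaround (C−A): A=1  B=2  C=1  D=2  E=1
Waiting times: A=0, B=1, C=0, D=0, E=0
Average waiting = (0+1+0+0+0) / 5 = 1/5 = 0.20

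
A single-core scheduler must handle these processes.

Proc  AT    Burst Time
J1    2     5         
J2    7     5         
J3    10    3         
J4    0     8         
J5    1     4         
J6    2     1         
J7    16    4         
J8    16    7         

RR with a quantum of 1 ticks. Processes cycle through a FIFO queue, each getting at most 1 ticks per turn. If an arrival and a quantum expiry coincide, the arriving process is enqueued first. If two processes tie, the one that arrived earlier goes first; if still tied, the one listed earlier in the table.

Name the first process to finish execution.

J6

Schedule: | J4 0-1 | J5 1-2 | J4 2-3 | J1 3-4 | J6 4-5 | J5 5-6 | J4 6-7 | J1 7-8 | J5 8-9 | J2 9-10 | J4 10-11 | J1 11-12 | J5 12-13 | J3 13-14 | J2 14-15 | J4 15-16 | J1 16-17 | J3 17-18 | J2 18-19 | J7 19-20 | J8 20-21 | J4 21-22 | J1 22-23 | J3 23-24 | J2 24-25 | J7 25-26 | J8 26-27 | J4 27-28 | J2 28-29 | J7 29-30 | J8 30-31 | J4 31-32 | J7 32-33 | J8 33-37 |
Completion: J1=23  J2=29  J3=24  J4=32  J5=13  J6=5  J7=33  J8=37
Turnaround (C−A): J1=21  J2=22  J3=14  J4=32  J5=12  J6=3  J7=17  J8=21
Finish order: J6 → J5 → J1 → J3 → J2 → J4 → J7 → J8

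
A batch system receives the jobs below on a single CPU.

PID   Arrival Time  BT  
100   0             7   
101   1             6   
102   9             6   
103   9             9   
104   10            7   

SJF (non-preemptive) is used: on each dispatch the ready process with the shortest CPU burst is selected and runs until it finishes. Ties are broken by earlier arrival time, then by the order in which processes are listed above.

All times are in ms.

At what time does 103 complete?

Timeline: | 100 0-7 | 101 7-13 | 102 13-19 | 104 19-26 | 103 26-35 |
Completion: 100=7  101=13  102=19  103=35  104=26
Turnaround (C−A): 100=7  101=12  102=10  103=26  104=16

35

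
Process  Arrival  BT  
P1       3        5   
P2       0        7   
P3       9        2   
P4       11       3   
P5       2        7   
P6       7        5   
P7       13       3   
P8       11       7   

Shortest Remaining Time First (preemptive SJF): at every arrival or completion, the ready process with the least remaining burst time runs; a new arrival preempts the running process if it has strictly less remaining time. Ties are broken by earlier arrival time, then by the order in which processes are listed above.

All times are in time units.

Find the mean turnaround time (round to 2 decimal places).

Gantt: | P2 0-7 | P1 7-9 | P3 9-11 | P1 11-14 | P4 14-17 | P7 17-20 | P6 20-25 | P5 25-32 | P8 32-39 |
Completion: P1=14  P2=7  P3=11  P4=17  P5=32  P6=25  P7=20  P8=39
Turnaround times: P1=11, P2=7, P3=2, P4=6, P5=30, P6=18, P7=7, P8=28
Average turnaround = (11+7+2+6+30+18+7+28) / 8 = 109/8 = 13.63

13.63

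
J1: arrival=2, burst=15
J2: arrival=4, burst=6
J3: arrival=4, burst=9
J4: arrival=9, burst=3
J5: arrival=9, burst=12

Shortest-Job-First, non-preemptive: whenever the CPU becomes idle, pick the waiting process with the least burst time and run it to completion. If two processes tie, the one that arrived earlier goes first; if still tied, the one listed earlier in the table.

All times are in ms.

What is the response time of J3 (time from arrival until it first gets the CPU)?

Gantt: | idle 0-2 | J1 2-17 | J4 17-20 | J2 20-26 | J3 26-35 | J5 35-47 |
Completion: J1=17  J2=26  J3=35  J4=20  J5=47
Turnaround (C−A): J1=15  J2=22  J3=31  J4=11  J5=38
Response(J3) = first start − arrival = 26 − 4 = 22

22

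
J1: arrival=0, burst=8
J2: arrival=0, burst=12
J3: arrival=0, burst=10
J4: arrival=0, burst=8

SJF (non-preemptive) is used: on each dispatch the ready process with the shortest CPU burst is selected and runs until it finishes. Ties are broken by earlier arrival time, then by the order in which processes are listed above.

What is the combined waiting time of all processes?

50

Schedule: | J1 0-8 | J4 8-16 | J3 16-26 | J2 26-38 |
Completion: J1=8  J2=38  J3=26  J4=16
Turnaround (C−A): J1=8  J2=38  J3=26  J4=16
Waiting = turnaround − burst: J1=0, J2=26, J3=16, J4=8
Total waiting = 0 + 26 + 16 + 8 = 50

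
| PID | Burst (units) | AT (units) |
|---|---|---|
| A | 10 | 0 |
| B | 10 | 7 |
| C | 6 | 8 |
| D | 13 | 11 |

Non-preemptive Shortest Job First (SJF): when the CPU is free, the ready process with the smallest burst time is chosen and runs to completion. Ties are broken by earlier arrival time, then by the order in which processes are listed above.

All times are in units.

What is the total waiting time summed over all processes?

26

Gantt: | A 0-10 | C 10-16 | B 16-26 | D 26-39 |
Completion: A=10  B=26  C=16  D=39
Turnaround (C−A): A=10  B=19  C=8  D=28
Waiting = turnaround − burst: A=0, B=9, C=2, D=15
Total waiting = 0 + 9 + 2 + 15 = 26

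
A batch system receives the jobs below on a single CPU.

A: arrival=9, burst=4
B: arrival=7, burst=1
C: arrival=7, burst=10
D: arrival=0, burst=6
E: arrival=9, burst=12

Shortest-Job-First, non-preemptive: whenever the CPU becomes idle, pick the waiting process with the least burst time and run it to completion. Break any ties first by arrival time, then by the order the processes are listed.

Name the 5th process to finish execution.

E

Timeline: | D 0-6 | idle 6-7 | B 7-8 | C 8-18 | A 18-22 | E 22-34 |
Completion: A=22  B=8  C=18  D=6  E=34
Finish order: D → B → C → A → E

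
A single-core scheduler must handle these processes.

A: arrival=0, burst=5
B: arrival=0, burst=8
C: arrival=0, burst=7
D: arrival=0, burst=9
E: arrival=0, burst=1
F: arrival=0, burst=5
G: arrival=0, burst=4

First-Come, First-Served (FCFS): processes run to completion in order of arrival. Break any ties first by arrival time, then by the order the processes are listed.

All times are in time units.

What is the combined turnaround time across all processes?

Timeline: | A 0-5 | B 5-13 | C 13-20 | D 20-29 | E 29-30 | F 30-35 | G 35-39 |
Completion: A=5  B=13  C=20  D=29  E=30  F=35  G=39
Turnaround (C−A): A=5  B=13  C=20  D=29  E=30  F=35  G=39
Turnaround = completion − arrival: A=5, B=13, C=20, D=29, E=30, F=35, G=39
Total turnaround = 5 + 13 + 20 + 29 + 30 + 35 + 39 = 171

171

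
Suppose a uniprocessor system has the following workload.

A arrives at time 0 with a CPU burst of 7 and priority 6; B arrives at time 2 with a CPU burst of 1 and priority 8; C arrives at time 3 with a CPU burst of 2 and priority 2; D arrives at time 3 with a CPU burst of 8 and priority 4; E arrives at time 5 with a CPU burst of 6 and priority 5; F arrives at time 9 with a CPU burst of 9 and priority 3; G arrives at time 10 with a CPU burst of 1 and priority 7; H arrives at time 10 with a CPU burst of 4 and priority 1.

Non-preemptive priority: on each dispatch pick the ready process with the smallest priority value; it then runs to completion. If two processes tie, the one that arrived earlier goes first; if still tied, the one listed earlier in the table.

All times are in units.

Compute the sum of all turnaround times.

155

Schedule: | A 0-7 | C 7-9 | F 9-18 | H 18-22 | D 22-30 | E 30-36 | G 36-37 | B 37-38 |
Completion: A=7  B=38  C=9  D=30  E=36  F=18  G=37  H=22
Turnaround = completion − arrival: A=7, B=36, C=6, D=27, E=31, F=9, G=27, H=12
Total turnaround = 7 + 36 + 6 + 27 + 31 + 9 + 27 + 12 = 155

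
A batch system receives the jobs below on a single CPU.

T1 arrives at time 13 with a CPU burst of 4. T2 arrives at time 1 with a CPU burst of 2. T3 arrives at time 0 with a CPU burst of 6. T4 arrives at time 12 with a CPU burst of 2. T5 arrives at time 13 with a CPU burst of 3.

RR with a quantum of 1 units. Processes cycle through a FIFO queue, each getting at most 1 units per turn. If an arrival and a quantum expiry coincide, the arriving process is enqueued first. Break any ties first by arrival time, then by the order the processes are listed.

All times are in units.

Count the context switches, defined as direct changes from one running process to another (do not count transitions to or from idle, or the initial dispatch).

12

Timeline: | T3 0-1 | T2 1-2 | T3 2-3 | T2 3-4 | T3 4-8 | idle 8-12 | T4 12-13 | T1 13-14 | T5 14-15 | T4 15-16 | T1 16-17 | T5 17-18 | T1 18-19 | T5 19-20 | T1 20-21 |
Completion: T1=21  T2=4  T3=8  T4=16  T5=20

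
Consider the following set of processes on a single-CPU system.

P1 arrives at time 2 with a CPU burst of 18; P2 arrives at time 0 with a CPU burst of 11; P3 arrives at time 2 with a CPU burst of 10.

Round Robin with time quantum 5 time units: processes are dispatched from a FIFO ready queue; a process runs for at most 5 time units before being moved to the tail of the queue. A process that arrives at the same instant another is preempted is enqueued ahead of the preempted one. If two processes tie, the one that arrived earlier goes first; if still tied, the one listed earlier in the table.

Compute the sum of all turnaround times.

96

Timeline: | P2 0-5 | P1 5-10 | P3 10-15 | P2 15-20 | P1 20-25 | P3 25-30 | P2 30-31 | P1 31-39 |
Completion: P1=39  P2=31  P3=30
Turnaround (C−A): P1=37  P2=31  P3=28
Turnaround = completion − arrival: P1=37, P2=31, P3=28
Total turnaround = 37 + 31 + 28 = 96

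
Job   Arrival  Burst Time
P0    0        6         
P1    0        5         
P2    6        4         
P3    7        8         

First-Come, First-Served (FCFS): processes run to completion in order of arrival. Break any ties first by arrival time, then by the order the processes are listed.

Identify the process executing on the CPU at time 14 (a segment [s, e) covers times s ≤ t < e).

Gantt: | P0 0-6 | P1 6-11 | P2 11-15 | P3 15-23 |
Completion: P0=6  P1=11  P2=15  P3=23

P2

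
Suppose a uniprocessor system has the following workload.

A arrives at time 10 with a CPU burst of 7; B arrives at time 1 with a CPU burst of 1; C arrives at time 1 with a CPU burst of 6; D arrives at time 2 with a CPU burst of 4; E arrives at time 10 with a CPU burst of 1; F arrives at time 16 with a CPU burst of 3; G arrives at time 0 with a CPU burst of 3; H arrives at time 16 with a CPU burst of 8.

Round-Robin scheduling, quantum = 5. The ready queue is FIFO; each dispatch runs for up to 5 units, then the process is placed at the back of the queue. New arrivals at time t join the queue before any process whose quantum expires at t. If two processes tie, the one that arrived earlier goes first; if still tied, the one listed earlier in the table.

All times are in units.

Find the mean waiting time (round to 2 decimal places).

6.38

Timeline: | G 0-3 | B 3-4 | C 4-9 | D 9-13 | C 13-14 | A 14-19 | E 19-20 | F 20-23 | H 23-28 | A 28-30 | H 30-33 |
Completion: A=30  B=4  C=14  D=13  E=20  F=23  G=3  H=33
Turnaround (C−A): A=20  B=3  C=13  D=11  E=10  F=7  G=3  H=17
Waiting times: A=13, B=2, C=7, D=7, E=9, F=4, G=0, H=9
Average waiting = (13+2+7+7+9+4+0+9) / 8 = 51/8 = 6.38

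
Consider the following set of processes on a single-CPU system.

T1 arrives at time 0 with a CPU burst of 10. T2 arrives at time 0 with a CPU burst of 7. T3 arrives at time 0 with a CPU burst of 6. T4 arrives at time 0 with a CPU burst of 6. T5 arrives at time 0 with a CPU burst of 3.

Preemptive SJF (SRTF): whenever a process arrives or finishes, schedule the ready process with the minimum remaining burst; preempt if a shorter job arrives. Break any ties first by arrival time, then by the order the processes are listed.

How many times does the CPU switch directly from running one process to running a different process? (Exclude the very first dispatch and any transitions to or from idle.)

4

Gantt: | T5 0-3 | T3 3-9 | T4 9-15 | T2 15-22 | T1 22-32 |
Completion: T1=32  T2=22  T3=9  T4=15  T5=3
Turnaround (C−A): T1=32  T2=22  T3=9  T4=15  T5=3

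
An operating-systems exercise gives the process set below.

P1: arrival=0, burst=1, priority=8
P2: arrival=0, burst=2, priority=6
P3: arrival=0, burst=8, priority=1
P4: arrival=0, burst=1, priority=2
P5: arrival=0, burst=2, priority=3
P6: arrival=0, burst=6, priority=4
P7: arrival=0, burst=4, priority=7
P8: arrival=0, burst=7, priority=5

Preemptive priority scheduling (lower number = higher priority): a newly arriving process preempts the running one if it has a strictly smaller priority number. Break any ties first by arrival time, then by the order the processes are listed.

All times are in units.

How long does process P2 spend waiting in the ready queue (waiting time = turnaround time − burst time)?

Schedule: | P3 0-8 | P4 8-9 | P5 9-11 | P6 11-17 | P8 17-24 | P2 24-26 | P7 26-30 | P1 30-31 |
Completion: P1=31  P2=26  P3=8  P4=9  P5=11  P6=17  P7=30  P8=24
Turnaround (C−A): P1=31  P2=26  P3=8  P4=9  P5=11  P6=17  P7=30  P8=24
Waiting(P2) = turnaround − burst = 26 − 2 = 24

24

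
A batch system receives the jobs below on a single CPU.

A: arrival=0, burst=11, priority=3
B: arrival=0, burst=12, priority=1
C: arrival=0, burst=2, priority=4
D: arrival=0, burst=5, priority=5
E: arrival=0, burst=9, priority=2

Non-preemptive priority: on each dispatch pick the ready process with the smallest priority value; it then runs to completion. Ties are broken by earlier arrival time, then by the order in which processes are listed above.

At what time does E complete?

21

Gantt: | B 0-12 | E 12-21 | A 21-32 | C 32-34 | D 34-39 |
Completion: A=32  B=12  C=34  D=39  E=21
Turnaround (C−A): A=32  B=12  C=34  D=39  E=21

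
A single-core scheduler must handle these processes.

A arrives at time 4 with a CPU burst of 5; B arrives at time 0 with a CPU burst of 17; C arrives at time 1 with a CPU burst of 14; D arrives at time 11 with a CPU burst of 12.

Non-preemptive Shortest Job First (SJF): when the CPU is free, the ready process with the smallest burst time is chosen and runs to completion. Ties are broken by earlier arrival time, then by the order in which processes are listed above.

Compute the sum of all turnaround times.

Schedule: | B 0-17 | A 17-22 | D 22-34 | C 34-48 |
Completion: A=22  B=17  C=48  D=34
Turnaround = completion − arrival: A=18, B=17, C=47, D=23
Total turnaround = 18 + 17 + 47 + 23 = 105

105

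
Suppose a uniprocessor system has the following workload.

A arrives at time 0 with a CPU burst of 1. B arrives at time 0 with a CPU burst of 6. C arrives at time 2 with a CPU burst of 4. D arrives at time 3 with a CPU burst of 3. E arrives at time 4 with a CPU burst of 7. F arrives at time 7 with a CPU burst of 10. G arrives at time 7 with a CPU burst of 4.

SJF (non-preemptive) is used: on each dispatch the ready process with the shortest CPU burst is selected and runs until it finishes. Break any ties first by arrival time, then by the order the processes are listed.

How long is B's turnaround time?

7

Schedule: | A 0-1 | B 1-7 | D 7-10 | C 10-14 | G 14-18 | E 18-25 | F 25-35 |
Completion: A=1  B=7  C=14  D=10  E=25  F=35  G=18
Turnaround(B) = completion − arrival = 7 − 0 = 7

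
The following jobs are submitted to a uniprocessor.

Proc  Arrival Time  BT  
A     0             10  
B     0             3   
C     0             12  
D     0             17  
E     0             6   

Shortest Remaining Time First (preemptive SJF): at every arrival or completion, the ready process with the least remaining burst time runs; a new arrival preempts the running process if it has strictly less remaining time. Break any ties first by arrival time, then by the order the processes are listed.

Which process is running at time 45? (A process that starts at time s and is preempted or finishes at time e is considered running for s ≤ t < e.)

Timeline: | B 0-3 | E 3-9 | A 9-19 | C 19-31 | D 31-48 |
Completion: A=19  B=3  C=31  D=48  E=9

D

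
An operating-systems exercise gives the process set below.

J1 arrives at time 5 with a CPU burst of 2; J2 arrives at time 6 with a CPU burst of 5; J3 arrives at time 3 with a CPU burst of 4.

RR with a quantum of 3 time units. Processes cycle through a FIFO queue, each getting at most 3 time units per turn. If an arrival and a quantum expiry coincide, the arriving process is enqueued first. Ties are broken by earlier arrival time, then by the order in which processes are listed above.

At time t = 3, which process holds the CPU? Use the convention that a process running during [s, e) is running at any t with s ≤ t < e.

Schedule: | idle 0-3 | J3 3-6 | J1 6-8 | J2 8-11 | J3 11-12 | J2 12-14 |
Completion: J1=8  J2=14  J3=12
Turnaround (C−A): J1=3  J2=8  J3=9

J3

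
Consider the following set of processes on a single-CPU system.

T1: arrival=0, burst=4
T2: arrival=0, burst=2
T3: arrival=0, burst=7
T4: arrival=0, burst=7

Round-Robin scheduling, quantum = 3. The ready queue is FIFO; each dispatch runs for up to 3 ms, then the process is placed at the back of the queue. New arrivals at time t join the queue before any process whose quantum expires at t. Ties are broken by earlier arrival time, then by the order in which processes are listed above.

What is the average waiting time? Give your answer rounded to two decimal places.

9.00

Schedule: | T1 0-3 | T2 3-5 | T3 5-8 | T4 8-11 | T1 11-12 | T3 12-15 | T4 15-18 | T3 18-19 | T4 19-20 |
Completion: T1=12  T2=5  T3=19  T4=20
Waiting times: T1=8, T2=3, T3=12, T4=13
Average waiting = (8+3+12+13) / 4 = 36/4 = 9.00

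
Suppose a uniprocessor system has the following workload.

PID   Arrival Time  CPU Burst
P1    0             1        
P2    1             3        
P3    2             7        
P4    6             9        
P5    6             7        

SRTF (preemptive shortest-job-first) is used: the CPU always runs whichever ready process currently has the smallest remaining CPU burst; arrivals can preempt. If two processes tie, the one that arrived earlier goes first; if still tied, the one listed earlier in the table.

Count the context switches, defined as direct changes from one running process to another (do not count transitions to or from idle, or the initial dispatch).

4

Timeline: | P1 0-1 | P2 1-4 | P3 4-11 | P5 11-18 | P4 18-27 |
Completion: P1=1  P2=4  P3=11  P4=27  P5=18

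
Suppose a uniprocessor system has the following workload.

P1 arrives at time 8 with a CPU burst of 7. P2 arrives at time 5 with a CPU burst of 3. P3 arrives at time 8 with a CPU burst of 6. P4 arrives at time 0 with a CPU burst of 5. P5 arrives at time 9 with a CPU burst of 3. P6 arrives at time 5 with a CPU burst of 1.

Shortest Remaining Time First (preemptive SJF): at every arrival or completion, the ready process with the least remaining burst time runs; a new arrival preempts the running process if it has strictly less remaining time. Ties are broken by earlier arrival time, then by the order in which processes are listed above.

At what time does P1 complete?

25

Schedule: | P4 0-5 | P6 5-6 | P2 6-9 | P5 9-12 | P3 12-18 | P1 18-25 |
Completion: P1=25  P2=9  P3=18  P4=5  P5=12  P6=6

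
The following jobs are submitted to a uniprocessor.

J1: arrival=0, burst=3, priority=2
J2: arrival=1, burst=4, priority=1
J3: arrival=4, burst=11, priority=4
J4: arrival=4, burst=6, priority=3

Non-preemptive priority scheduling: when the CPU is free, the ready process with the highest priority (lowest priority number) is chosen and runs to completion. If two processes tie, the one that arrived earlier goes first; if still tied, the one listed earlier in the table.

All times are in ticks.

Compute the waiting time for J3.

9

Timeline: | J1 0-3 | J2 3-7 | J4 7-13 | J3 13-24 |
Completion: J1=3  J2=7  J3=24  J4=13
Waiting(J3) = turnaround − burst = 20 − 11 = 9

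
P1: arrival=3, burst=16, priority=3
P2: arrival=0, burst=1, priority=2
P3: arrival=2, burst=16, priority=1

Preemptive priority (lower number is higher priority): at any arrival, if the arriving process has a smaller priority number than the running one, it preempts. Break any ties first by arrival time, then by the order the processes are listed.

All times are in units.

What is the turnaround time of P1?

Schedule: | P2 0-1 | idle 1-2 | P3 2-18 | P1 18-34 |
Completion: P1=34  P2=1  P3=18
Turnaround (C−A): P1=31  P2=1  P3=16
Turnaround(P1) = completion − arrival = 34 − 3 = 31

31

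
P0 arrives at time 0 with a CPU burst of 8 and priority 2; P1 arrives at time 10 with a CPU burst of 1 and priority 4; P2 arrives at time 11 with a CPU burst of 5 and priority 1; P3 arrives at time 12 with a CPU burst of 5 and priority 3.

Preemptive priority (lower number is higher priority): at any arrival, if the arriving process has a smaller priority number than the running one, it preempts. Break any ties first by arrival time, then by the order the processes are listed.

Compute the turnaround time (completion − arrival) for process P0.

Gantt: | P0 0-8 | idle 8-10 | P1 10-11 | P2 11-16 | P3 16-21 |
Completion: P0=8  P1=11  P2=16  P3=21
Turnaround (C−A): P0=8  P1=1  P2=5  P3=9
Turnaround(P0) = completion − arrival = 8 − 0 = 8

8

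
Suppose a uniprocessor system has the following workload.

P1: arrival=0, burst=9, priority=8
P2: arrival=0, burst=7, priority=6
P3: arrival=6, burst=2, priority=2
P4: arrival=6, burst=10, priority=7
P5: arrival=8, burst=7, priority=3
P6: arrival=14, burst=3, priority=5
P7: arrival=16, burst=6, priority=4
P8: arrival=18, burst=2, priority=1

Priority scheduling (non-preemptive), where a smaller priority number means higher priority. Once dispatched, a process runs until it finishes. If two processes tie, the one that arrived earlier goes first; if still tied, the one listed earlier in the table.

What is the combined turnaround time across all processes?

120

Timeline: | P2 0-7 | P3 7-9 | P5 9-16 | P7 16-22 | P8 22-24 | P6 24-27 | P4 27-37 | P1 37-46 |
Completion: P1=46  P2=7  P3=9  P4=37  P5=16  P6=27  P7=22  P8=24
Turnaround = completion − arrival: P1=46, P2=7, P3=3, P4=31, P5=8, P6=13, P7=6, P8=6
Total turnaround = 46 + 7 + 3 + 31 + 8 + 13 + 6 + 6 = 120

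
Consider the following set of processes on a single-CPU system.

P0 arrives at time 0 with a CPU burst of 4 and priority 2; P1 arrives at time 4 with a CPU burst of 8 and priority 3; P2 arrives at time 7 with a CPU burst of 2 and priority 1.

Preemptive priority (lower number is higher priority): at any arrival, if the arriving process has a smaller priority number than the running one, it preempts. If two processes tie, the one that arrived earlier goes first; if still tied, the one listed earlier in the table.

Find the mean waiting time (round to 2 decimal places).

0.67

Schedule: | P0 0-4 | P1 4-7 | P2 7-9 | P1 9-14 |
Completion: P0=4  P1=14  P2=9
Turnaround (C−A): P0=4  P1=10  P2=2
Waiting times: P0=0, P1=2, P2=0
Average waiting = (0+2+0) / 3 = 2/3 = 0.67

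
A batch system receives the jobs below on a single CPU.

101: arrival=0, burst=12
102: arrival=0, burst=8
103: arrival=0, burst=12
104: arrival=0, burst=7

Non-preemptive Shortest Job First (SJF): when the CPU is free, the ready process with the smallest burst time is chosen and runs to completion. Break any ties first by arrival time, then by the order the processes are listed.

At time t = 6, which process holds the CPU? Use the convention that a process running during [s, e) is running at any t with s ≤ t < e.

104

Timeline: | 104 0-7 | 102 7-15 | 101 15-27 | 103 27-39 |
Completion: 101=27  102=15  103=39  104=7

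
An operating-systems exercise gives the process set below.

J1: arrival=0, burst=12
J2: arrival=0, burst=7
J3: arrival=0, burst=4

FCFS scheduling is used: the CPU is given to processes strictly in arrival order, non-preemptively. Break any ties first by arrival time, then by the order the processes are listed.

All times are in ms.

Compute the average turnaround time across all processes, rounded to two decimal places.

18.00

Gantt: | J1 0-12 | J2 12-19 | J3 19-23 |
Completion: J1=12  J2=19  J3=23
Turnaround times: J1=12, J2=19, J3=23
Average turnaround = (12+19+23) / 3 = 54/3 = 18.00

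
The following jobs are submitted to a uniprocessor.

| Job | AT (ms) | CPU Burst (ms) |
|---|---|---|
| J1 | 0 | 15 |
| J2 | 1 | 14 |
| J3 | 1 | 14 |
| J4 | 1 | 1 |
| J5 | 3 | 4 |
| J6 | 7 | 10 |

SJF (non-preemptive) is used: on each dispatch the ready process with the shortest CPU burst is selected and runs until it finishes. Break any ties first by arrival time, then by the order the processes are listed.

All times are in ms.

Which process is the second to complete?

J4

Timeline: | J1 0-15 | J4 15-16 | J5 16-20 | J6 20-30 | J2 30-44 | J3 44-58 |
Completion: J1=15  J2=44  J3=58  J4=16  J5=20  J6=30
Finish order: J1 → J4 → J5 → J6 → J2 → J3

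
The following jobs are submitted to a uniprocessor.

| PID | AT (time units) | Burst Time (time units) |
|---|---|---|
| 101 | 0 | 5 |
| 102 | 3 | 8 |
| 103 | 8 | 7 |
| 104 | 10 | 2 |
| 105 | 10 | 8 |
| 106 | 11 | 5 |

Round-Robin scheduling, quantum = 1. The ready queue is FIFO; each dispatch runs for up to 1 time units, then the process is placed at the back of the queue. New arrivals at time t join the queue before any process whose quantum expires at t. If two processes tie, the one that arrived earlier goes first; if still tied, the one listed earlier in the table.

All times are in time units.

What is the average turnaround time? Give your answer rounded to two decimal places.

Timeline: | 101 0-3 | 102 3-4 | 101 4-5 | 102 5-6 | 101 6-7 | 102 7-8 | 103 8-9 | 102 9-10 | 103 10-11 | 104 11-12 | 105 12-13 | 102 13-14 | 106 14-15 | 103 15-16 | 104 16-17 | 105 17-18 | 102 18-19 | 106 19-20 | 103 20-21 | 105 21-22 | 102 22-23 | 106 23-24 | 103 24-25 | 105 25-26 | 102 26-27 | 106 27-28 | 103 28-29 | 105 29-30 | 106 30-31 | 103 31-32 | 105 32-35 |
Completion: 101=7  102=27  103=32  104=17  105=35  106=31
Turnaround times: 101=7, 102=24, 103=24, 104=7, 105=25, 106=20
Average turnaround = (7+24+24+7+25+20) / 6 = 107/6 = 17.83

17.83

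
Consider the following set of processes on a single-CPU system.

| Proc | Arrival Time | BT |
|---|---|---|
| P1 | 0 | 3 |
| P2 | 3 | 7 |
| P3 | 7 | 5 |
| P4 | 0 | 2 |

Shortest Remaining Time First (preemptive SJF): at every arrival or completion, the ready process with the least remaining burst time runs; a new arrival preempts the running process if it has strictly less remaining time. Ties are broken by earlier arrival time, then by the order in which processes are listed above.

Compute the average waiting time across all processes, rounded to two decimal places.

2.25

Timeline: | P4 0-2 | P1 2-5 | P2 5-12 | P3 12-17 |
Completion: P1=5  P2=12  P3=17  P4=2
Turnaround (C−A): P1=5  P2=9  P3=10  P4=2
Waiting times: P1=2, P2=2, P3=5, P4=0
Average waiting = (2+2+5+0) / 4 = 9/4 = 2.25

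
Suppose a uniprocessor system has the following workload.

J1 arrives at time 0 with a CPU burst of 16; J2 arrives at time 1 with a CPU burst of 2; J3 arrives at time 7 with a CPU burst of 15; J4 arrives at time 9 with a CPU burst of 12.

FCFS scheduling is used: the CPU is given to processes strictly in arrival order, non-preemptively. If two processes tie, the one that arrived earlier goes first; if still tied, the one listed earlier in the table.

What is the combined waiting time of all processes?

50

Gantt: | J1 0-16 | J2 16-18 | J3 18-33 | J4 33-45 |
Completion: J1=16  J2=18  J3=33  J4=45
Waiting = turnaround − burst: J1=0, J2=15, J3=11, J4=24
Total waiting = 0 + 15 + 11 + 24 = 50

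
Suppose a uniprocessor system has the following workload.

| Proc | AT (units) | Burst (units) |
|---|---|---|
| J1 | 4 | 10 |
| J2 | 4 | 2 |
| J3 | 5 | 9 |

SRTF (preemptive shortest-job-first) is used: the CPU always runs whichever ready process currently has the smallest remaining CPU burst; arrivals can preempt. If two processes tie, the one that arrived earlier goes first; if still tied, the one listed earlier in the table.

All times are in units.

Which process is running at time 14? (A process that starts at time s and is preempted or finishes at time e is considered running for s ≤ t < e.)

Gantt: | idle 0-4 | J2 4-6 | J3 6-15 | J1 15-25 |
Completion: J1=25  J2=6  J3=15
Turnaround (C−A): J1=21  J2=2  J3=10

J3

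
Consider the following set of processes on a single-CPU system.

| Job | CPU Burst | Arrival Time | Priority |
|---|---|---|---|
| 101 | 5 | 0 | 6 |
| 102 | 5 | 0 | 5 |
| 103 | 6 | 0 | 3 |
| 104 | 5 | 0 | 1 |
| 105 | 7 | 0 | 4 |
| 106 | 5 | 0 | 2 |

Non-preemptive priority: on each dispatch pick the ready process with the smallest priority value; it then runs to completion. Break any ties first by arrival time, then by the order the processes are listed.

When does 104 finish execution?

5

Gantt: | 104 0-5 | 106 5-10 | 103 10-16 | 105 16-23 | 102 23-28 | 101 28-33 |
Completion: 101=33  102=28  103=16  104=5  105=23  106=10
Turnaround (C−A): 101=33  102=28  103=16  104=5  105=23  106=10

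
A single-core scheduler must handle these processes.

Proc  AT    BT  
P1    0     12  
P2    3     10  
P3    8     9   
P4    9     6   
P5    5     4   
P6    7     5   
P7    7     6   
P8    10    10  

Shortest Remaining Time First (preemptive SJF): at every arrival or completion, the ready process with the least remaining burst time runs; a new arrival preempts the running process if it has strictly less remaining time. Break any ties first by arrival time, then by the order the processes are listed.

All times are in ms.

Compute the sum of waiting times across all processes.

147

Schedule: | P1 0-5 | P5 5-9 | P6 9-14 | P7 14-20 | P4 20-26 | P1 26-33 | P3 33-42 | P2 42-52 | P8 52-62 |
Completion: P1=33  P2=52  P3=42  P4=26  P5=9  P6=14  P7=20  P8=62
Turnaround (C−A): P1=33  P2=49  P3=34  P4=17  P5=4  P6=7  P7=13  P8=52
Waiting = turnaround − burst: P1=21, P2=39, P3=25, P4=11, P5=0, P6=2, P7=7, P8=42
Total waiting = 21 + 39 + 25 + 11 + 0 + 2 + 7 + 42 = 147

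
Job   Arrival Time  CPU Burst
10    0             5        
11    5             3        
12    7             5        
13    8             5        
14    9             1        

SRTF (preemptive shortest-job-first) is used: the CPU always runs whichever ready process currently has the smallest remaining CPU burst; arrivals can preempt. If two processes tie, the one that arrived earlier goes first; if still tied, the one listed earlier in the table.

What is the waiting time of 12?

Gantt: | 10 0-5 | 11 5-8 | 12 8-9 | 14 9-10 | 12 10-14 | 13 14-19 |
Completion: 10=5  11=8  12=14  13=19  14=10
Turnaround (C−A): 10=5  11=3  12=7  13=11  14=1
Waiting(12) = turnaround − burst = 7 − 5 = 2

2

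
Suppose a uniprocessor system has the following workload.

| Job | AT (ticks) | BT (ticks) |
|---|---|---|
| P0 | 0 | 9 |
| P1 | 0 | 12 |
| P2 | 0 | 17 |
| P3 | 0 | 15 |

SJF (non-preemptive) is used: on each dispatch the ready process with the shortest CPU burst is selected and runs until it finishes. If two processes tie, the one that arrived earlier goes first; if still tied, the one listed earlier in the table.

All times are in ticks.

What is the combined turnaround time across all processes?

119

Timeline: | P0 0-9 | P1 9-21 | P3 21-36 | P2 36-53 |
Completion: P0=9  P1=21  P2=53  P3=36
Turnaround = completion − arrival: P0=9, P1=21, P2=53, P3=36
Total turnaround = 9 + 21 + 53 + 36 = 119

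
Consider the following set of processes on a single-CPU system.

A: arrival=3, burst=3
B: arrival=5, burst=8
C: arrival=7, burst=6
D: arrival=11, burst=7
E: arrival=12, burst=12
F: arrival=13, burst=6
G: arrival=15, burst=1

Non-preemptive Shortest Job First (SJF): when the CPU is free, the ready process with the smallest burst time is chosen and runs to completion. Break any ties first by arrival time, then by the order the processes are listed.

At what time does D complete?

34

Schedule: | idle 0-3 | A 3-6 | B 6-14 | C 14-20 | G 20-21 | F 21-27 | D 27-34 | E 34-46 |
Completion: A=6  B=14  C=20  D=34  E=46  F=27  G=21
Turnaround (C−A): A=3  B=9  C=13  D=23  E=34  F=14  G=6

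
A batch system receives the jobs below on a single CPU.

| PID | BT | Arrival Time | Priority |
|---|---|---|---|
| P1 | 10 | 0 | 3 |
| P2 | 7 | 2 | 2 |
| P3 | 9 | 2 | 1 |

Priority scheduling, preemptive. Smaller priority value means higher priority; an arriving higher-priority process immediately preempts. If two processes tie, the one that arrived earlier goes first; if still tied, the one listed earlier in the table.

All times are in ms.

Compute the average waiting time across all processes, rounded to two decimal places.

Gantt: | P1 0-2 | P3 2-11 | P2 11-18 | P1 18-26 |
Completion: P1=26  P2=18  P3=11
Waiting times: P1=16, P2=9, P3=0
Average waiting = (16+9+0) / 3 = 25/3 = 8.33

8.33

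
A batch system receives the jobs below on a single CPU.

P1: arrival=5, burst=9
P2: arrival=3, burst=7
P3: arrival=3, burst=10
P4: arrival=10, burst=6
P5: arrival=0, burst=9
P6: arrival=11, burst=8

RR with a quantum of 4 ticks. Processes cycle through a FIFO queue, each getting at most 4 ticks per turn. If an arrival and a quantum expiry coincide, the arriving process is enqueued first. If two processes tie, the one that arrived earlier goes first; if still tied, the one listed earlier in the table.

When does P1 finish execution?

Gantt: | P5 0-4 | P2 4-8 | P3 8-12 | P5 12-16 | P1 16-20 | P2 20-23 | P4 23-27 | P6 27-31 | P3 31-35 | P5 35-36 | P1 36-40 | P4 40-42 | P6 42-46 | P3 46-48 | P1 48-49 |
Completion: P1=49  P2=23  P3=48  P4=42  P5=36  P6=46
Turnaround (C−A): P1=44  P2=20  P3=45  P4=32  P5=36  P6=35

49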